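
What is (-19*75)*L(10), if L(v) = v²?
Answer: -142500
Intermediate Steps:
(-19*75)*L(10) = -19*75*10² = -1425*100 = -142500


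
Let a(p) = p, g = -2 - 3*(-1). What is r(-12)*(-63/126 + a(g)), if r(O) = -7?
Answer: -7/2 ≈ -3.5000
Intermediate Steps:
g = 1 (g = -2 + 3 = 1)
r(-12)*(-63/126 + a(g)) = -7*(-63/126 + 1) = -7*(-63*1/126 + 1) = -7*(-1/2 + 1) = -7*1/2 = -7/2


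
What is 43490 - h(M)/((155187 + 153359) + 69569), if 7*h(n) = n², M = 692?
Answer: 115109070586/2646805 ≈ 43490.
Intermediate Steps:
h(n) = n²/7
43490 - h(M)/((155187 + 153359) + 69569) = 43490 - (⅐)*692²/((155187 + 153359) + 69569) = 43490 - (⅐)*478864/(308546 + 69569) = 43490 - 478864/(7*378115) = 43490 - 1*478864/2646805 = 43490 - 478864/2646805 = 115109070586/2646805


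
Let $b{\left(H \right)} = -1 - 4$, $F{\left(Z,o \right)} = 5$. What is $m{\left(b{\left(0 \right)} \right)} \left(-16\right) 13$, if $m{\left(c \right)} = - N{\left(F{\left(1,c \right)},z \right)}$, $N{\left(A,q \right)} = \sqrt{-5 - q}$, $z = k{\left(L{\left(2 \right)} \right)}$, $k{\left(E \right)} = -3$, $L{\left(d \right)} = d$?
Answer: $208 i \sqrt{2} \approx 294.16 i$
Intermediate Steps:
$b{\left(H \right)} = -5$
$z = -3$
$m{\left(c \right)} = - i \sqrt{2}$ ($m{\left(c \right)} = - \sqrt{-5 - -3} = - \sqrt{-5 + 3} = - \sqrt{-2} = - i \sqrt{2}$)
$m{\left(b{\left(0 \right)} \right)} \left(-16\right) 13 = - i \sqrt{2} \left(-16\right) 13 = 16 i \sqrt{2} \cdot 13 = 208 i \sqrt{2}$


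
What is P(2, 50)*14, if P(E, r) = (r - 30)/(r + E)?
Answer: 70/13 ≈ 5.3846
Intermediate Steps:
P(E, r) = (-30 + r)/(E + r)
P(2, 50)*14 = ((-30 + 50)/(2 + 50))*14 = (20/52)*14 = ((1/52)*20)*14 = (5/13)*14 = 70/13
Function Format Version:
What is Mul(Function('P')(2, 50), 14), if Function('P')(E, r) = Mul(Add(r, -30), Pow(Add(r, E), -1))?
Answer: Rational(70, 13) ≈ 5.3846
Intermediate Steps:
Function('P')(E, r) = Mul(Pow(Add(E, r), -1), Add(-30, r)) (Function('P')(E, r) = Mul(Add(-30, r), Pow(Add(E, r), -1)) = Mul(Pow(Add(E, r), -1), Add(-30, r)))
Mul(Function('P')(2, 50), 14) = Mul(Mul(Pow(Add(2, 50), -1), Add(-30, 50)), 14) = Mul(Mul(Pow(52, -1), 20), 14) = Mul(Mul(Rational(1, 52), 20), 14) = Mul(Rational(5, 13), 14) = Rational(70, 13)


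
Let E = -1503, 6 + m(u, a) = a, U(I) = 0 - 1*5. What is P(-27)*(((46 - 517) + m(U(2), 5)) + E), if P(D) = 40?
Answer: -79000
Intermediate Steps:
U(I) = -5 (U(I) = 0 - 5 = -5)
m(u, a) = -6 + a
P(-27)*(((46 - 517) + m(U(2), 5)) + E) = 40*(((46 - 517) + (-6 + 5)) - 1503) = 40*((-471 - 1) - 1503) = 40*(-472 - 1503) = 40*(-1975) = -79000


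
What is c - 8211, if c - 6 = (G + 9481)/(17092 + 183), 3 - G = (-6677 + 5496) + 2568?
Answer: -141733278/17275 ≈ -8204.5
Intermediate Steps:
G = -1384 (G = 3 - ((-6677 + 5496) + 2568) = 3 - (-1181 + 2568) = 3 - 1*1387 = 3 - 1387 = -1384)
c = 111747/17275 (c = 6 + (-1384 + 9481)/(17092 + 183) = 6 + 8097/17275 = 111747/17275 ≈ 6.4687)
c - 8211 = 111747/17275 - 8211 = -141733278/17275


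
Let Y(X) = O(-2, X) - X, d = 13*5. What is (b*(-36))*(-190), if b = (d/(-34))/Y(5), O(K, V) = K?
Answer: 222300/119 ≈ 1868.1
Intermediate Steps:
d = 65
Y(X) = -2 - X
b = 65/238 (b = (65/(-34))/(-2 - 1*5) = (65*(-1/34))/(-2 - 5) = -65/34/(-7) = -65/34*(-⅐) = 65/238 ≈ 0.27311)
(b*(-36))*(-190) = ((65/238)*(-36))*(-190) = -1170/119*(-190) = 222300/119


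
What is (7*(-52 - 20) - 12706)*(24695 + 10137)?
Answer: -460130720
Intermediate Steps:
(7*(-52 - 20) - 12706)*(24695 + 10137) = (7*(-72) - 12706)*34832 = (-504 - 12706)*34832 = -13210*34832 = -460130720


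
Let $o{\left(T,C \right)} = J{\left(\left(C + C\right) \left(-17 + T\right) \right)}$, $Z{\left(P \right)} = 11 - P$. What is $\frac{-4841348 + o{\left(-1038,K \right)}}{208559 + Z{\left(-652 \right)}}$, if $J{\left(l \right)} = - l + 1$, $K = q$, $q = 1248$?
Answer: $- \frac{2208067}{209222} \approx -10.554$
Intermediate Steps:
$K = 1248$
$J{\left(l \right)} = 1 - l$
$o{\left(T,C \right)} = 1 - 2 C \left(-17 + T\right)$ ($o{\left(T,C \right)} = 1 - \left(C + C\right) \left(-17 + T\right) = 1 - 2 C \left(-17 + T\right)$)
$\frac{-4841348 + o{\left(-1038,K \right)}}{208559 + Z{\left(-652 \right)}} = \frac{-4841348 - \left(-1 + 2496 \left(-17 - 1038\right)\right)}{208559 + \left(11 - -652\right)} = \frac{-4841348 - \left(-1 + 2496 \left(-1055\right)\right)}{208559 + \left(11 + 652\right)} = \frac{-4841348 + \left(1 + 2633280\right)}{208559 + 663} = \frac{-4841348 + 2633281}{209222} = \left(-2208067\right) \frac{1}{209222} = - \frac{2208067}{209222}$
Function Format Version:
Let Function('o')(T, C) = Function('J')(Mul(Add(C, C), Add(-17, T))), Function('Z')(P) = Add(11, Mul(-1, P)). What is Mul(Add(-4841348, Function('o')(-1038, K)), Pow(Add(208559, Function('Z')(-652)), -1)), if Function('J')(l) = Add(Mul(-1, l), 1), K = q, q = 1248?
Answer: Rational(-2208067, 209222) ≈ -10.554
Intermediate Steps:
K = 1248
Function('J')(l) = Add(1, Mul(-1, l))
Function('o')(T, C) = Add(1, Mul(-2, C, Add(-17, T))) (Function('o')(T, C) = Add(1, Mul(-1, Mul(Add(C, C), Add(-17, T)))) = Add(1, Mul(-1, Mul(Mul(2, C), Add(-17, T)))) = Add(1, Mul(-1, Mul(2, C, Add(-17, T)))) = Add(1, Mul(-2, C, Add(-17, T))))
Mul(Add(-4841348, Function('o')(-1038, K)), Pow(Add(208559, Function('Z')(-652)), -1)) = Mul(Add(-4841348, Add(1, Mul(-2, 1248, Add(-17, -1038)))), Pow(Add(208559, Add(11, Mul(-1, -652))), -1)) = Mul(Add(-4841348, Add(1, Mul(-2, 1248, -1055))), Pow(Add(208559, Add(11, 652)), -1)) = Mul(Add(-4841348, Add(1, 2633280)), Pow(Add(208559, 663), -1)) = Mul(Add(-4841348, 2633281), Pow(209222, -1)) = Mul(-2208067, Rational(1, 209222)) = Rational(-2208067, 209222)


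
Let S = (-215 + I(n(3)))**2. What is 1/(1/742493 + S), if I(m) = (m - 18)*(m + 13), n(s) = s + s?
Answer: 742493/145713508758 ≈ 5.0956e-6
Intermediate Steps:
n(s) = 2*s
I(m) = (-18 + m)*(13 + m)
S = 196249 (S = (-215 + (-234 + (2*3)**2 - 10*3))**2 = (-215 + (-234 + 6**2 - 5*6))**2 = (-215 + (-234 + 36 - 30))**2 = (-215 - 228)**2 = (-443)**2 = 196249)
1/(1/742493 + S) = 1/(1/742493 + 196249) = 1/(145713508758/742493) = 742493/145713508758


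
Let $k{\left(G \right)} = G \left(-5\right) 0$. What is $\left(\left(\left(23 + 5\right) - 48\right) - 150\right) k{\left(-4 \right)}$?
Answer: $0$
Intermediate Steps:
$k{\left(G \right)} = 0$ ($k{\left(G \right)} = - 5 G 0 = 0$)
$\left(\left(\left(23 + 5\right) - 48\right) - 150\right) k{\left(-4 \right)} = \left(\left(\left(23 + 5\right) - 48\right) - 150\right) 0 = \left(\left(28 - 48\right) - 150\right) 0 = \left(-20 - 150\right) 0 = \left(-170\right) 0 = 0$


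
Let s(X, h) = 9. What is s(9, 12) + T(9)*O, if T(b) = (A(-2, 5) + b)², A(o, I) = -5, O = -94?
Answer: -1495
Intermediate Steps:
T(b) = (-5 + b)²
s(9, 12) + T(9)*O = 9 + (-5 + 9)²*(-94) = 9 + 4²*(-94) = 9 + 16*(-94) = 9 - 1504 = -1495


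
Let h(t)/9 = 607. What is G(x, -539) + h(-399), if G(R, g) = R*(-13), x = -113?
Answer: 6932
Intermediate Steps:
h(t) = 5463 (h(t) = 9*607 = 5463)
G(R, g) = -13*R
G(x, -539) + h(-399) = -13*(-113) + 5463 = 1469 + 5463 = 6932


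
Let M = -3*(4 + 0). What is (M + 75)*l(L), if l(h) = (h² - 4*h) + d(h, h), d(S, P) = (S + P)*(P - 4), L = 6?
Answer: 2268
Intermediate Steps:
M = -12 (M = -3*4 = -12)
d(S, P) = (-4 + P)*(P + S) (d(S, P) = (P + S)*(-4 + P) = (-4 + P)*(P + S))
l(h) = -12*h + 3*h² (l(h) = (h² - 4*h) + (h² - 4*h - 4*h + h*h) = (h² - 4*h) + (h² - 4*h - 4*h + h²) = (h² - 4*h) + (-8*h + 2*h²) = -12*h + 3*h²)
(M + 75)*l(L) = (-12 + 75)*(3*6*(-4 + 6)) = 63*(3*6*2) = 63*36 = 2268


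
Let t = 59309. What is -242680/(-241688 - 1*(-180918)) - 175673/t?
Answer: 371745991/360420793 ≈ 1.0314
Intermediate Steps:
-242680/(-241688 - 1*(-180918)) - 175673/t = -242680/(-241688 - 1*(-180918)) - 175673/59309 = -242680/(-241688 + 180918) - 175673*1/59309 = -242680/(-60770) - 175673/59309 = -242680*(-1/60770) - 175673/59309 = 24268/6077 - 175673/59309 = 371745991/360420793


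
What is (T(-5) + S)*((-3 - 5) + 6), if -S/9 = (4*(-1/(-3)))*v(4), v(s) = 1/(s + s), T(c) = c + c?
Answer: 23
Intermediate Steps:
T(c) = 2*c
v(s) = 1/(2*s)
S = -3/2 (S = -9*4*(-1/(-3))*(1/2)/4 = -9*4*(-1*(-1/3))*(1/2)*(1/4) = -9*4*(1/3)/8 = -12/8 = -9*1/6 = -3/2 ≈ -1.5000)
(T(-5) + S)*((-3 - 5) + 6) = (2*(-5) - 3/2)*((-3 - 5) + 6) = (-10 - 3/2)*(-8 + 6) = -23/2*(-2) = 23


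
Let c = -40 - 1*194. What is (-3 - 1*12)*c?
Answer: 3510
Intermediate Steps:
c = -234 (c = -40 - 194 = -234)
(-3 - 1*12)*c = (-3 - 1*12)*(-234) = (-3 - 12)*(-234) = -15*(-234) = 3510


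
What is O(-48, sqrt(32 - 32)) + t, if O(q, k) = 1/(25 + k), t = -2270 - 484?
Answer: -68849/25 ≈ -2754.0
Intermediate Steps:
t = -2754
O(-48, sqrt(32 - 32)) + t = 1/(25 + sqrt(32 - 32)) - 2754 = 1/(25 + sqrt(0)) - 2754 = 1/(25 + 0) - 2754 = 1/25 - 2754 = -68849/25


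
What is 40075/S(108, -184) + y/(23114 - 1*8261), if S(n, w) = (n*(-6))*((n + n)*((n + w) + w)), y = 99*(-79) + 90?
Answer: -18716589607/36035041536 ≈ -0.51940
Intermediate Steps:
y = -7731 (y = -7821 + 90 = -7731)
S(n, w) = -12*n²*(n + 2*w) (S(n, w) = (-6*n)*((2*n)*(n + 2*w)) = (-6*n)*(2*n*(n + 2*w)) = -12*n²*(n + 2*w))
40075/S(108, -184) + y/(23114 - 1*8261) = 40075/((12*108²*(-1*108 - 2*(-184)))) - 7731/(23114 - 1*8261) = 40075/((12*11664*(-108 + 368))) - 7731/(23114 - 8261) = 40075/((12*11664*260)) - 7731/14853 = 40075/36391680 - 7731*1/14853 = 40075*(1/36391680) - 2577/4951 = 8015/7278336 - 2577/4951 = -18716589607/36035041536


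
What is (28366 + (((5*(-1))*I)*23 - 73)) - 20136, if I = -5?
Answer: 8732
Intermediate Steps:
(28366 + (((5*(-1))*I)*23 - 73)) - 20136 = (28366 + (((5*(-1))*(-5))*23 - 73)) - 20136 = (28366 + (-5*(-5)*23 - 73)) - 20136 = (28366 + (25*23 - 73)) - 20136 = (28366 + (575 - 73)) - 20136 = (28366 + 502) - 20136 = 28868 - 20136 = 8732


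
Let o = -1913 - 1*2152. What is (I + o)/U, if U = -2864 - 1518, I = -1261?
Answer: 2663/2191 ≈ 1.2154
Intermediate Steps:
o = -4065 (o = -1913 - 2152 = -4065)
U = -4382
(I + o)/U = (-1261 - 4065)/(-4382) = -5326*(-1/4382) = 2663/2191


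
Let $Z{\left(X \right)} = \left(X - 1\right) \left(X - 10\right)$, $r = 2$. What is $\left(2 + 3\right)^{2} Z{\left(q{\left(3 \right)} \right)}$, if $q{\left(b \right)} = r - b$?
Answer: $550$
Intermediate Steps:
$q{\left(b \right)} = 2 - b$
$Z{\left(X \right)} = \left(-1 + X\right) \left(-10 + X\right)$
$\left(2 + 3\right)^{2} Z{\left(q{\left(3 \right)} \right)} = \left(2 + 3\right)^{2} \left(10 + \left(2 - 3\right)^{2} - 11 \left(2 - 3\right)\right) = 5^{2} \left(10 + \left(2 - 3\right)^{2} - 11 \left(2 - 3\right)\right) = 25 \left(10 + \left(-1\right)^{2} - -11\right) = 25 \left(10 + 1 + 11\right) = 25 \cdot 22 = 550$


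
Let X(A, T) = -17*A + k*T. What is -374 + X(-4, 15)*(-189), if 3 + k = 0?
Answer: -4721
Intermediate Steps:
k = -3 (k = -3 + 0 = -3)
X(A, T) = -17*A - 3*T
-374 + X(-4, 15)*(-189) = -374 + (-17*(-4) - 3*15)*(-189) = -374 + (68 - 45)*(-189) = -374 + 23*(-189) = -374 - 4347 = -4721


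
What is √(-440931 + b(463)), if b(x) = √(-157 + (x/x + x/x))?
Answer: √(-440931 + I*√155) ≈ 0.009 + 664.03*I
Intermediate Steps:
b(x) = I*√155 (b(x) = √(-157 + (1 + 1)) = √(-157 + 2) = √(-155) = I*√155)
√(-440931 + b(463)) = √(-440931 + I*√155)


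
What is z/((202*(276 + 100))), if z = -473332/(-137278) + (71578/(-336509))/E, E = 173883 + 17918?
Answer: 3818768141561463/84119701293802972388 ≈ 4.5397e-5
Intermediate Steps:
E = 191801
z = 15275072566245852/4430150689583051 (z = -473332/(-137278) + (71578/(-336509))/191801 = -473332*(-1/137278) + (71578*(-1/336509))*(1/191801) = 236666/68639 - 71578/336509*1/191801 = 236666/68639 - 71578/64542762709 = 15275072566245852/4430150689583051 ≈ 3.4480)
z/((202*(276 + 100))) = 15275072566245852/(4430150689583051*((202*(276 + 100)))) = 15275072566245852/(4430150689583051*((202*376))) = (15275072566245852/4430150689583051)/75952 = (15275072566245852/4430150689583051)*(1/75952) = 3818768141561463/84119701293802972388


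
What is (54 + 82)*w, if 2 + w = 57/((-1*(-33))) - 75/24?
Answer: -5083/11 ≈ -462.09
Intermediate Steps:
w = -299/88 (w = -2 + (57/((-1*(-33))) - 75/24) = -2 + (57/33 - 75*1/24) = -2 + (57*(1/33) - 25/8) = -2 + (19/11 - 25/8) = -2 - 123/88 = -299/88 ≈ -3.3977)
(54 + 82)*w = (54 + 82)*(-299/88) = 136*(-299/88) = -5083/11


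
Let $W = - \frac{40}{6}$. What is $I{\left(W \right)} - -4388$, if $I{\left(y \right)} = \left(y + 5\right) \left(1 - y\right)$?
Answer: $\frac{39377}{9} \approx 4375.2$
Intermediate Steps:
$W = - \frac{20}{3}$ ($W = \left(-40\right) \frac{1}{6} = - \frac{20}{3} \approx -6.6667$)
$I{\left(y \right)} = \left(1 - y\right) \left(5 + y\right)$ ($I{\left(y \right)} = \left(5 + y\right) \left(1 - y\right) = \left(1 - y\right) \left(5 + y\right)$)
$I{\left(W \right)} - -4388 = \left(5 - \left(- \frac{20}{3}\right)^{2} - - \frac{80}{3}\right) - -4388 = \left(5 - \frac{400}{9} + \frac{80}{3}\right) + 4388 = - \frac{115}{9} + 4388 = \frac{39377}{9}$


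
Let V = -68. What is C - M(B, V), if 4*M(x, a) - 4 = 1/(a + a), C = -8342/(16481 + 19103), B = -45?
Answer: -372815/302464 ≈ -1.2326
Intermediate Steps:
C = -4171/17792 (C = -8342/35584 = -8342*1/35584 = -4171/17792 ≈ -0.23443)
M(x, a) = 1 + 1/(8*a) (M(x, a) = 1 + 1/(4*(a + a)) = 1 + 1/(4*((2*a))) = 1 + (1/(2*a))/4 = 1 + 1/(8*a))
C - M(B, V) = -4171/17792 - (1/8 - 68)/(-68) = -4171/17792 - (-1)*(-543)/(68*8) = -4171/17792 - 1*543/544 = -4171/17792 - 543/544 = -372815/302464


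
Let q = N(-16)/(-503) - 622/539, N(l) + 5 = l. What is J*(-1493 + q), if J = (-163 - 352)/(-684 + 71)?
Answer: -208615802420/166194721 ≈ -1255.3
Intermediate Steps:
N(l) = -5 + l
J = 515/613 (J = -515/(-613) = -515*(-1/613) = 515/613 ≈ 0.84013)
q = -301547/271117 (q = (-5 - 16)/(-503) - 622/539 = -21*(-1/503) - 622*1/539 = 21/503 - 622/539 = -301547/271117 ≈ -1.1122)
J*(-1493 + q) = 515*(-1493 - 301547/271117)/613 = (515/613)*(-405079228/271117) = -208615802420/166194721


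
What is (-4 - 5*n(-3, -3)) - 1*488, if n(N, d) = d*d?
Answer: -537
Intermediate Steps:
n(N, d) = d**2
(-4 - 5*n(-3, -3)) - 1*488 = (-4 - 5*(-3)**2) - 1*488 = (-4 - 5*9) - 488 = (-4 - 45) - 488 = -49 - 488 = -537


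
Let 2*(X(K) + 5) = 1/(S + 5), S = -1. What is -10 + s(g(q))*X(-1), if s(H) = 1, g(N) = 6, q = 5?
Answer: -119/8 ≈ -14.875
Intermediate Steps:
X(K) = -39/8 (X(K) = -5 + 1/(2*(-1 + 5)) = -5 + (½)/4 = -5 + (½)*(¼) = -5 + ⅛ = -39/8)
-10 + s(g(q))*X(-1) = -10 + 1*(-39/8) = -10 - 39/8 = -119/8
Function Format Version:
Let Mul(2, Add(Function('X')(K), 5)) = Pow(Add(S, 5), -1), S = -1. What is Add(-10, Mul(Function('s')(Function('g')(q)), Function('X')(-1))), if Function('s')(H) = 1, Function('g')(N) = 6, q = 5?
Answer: Rational(-119, 8) ≈ -14.875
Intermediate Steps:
Function('X')(K) = Rational(-39, 8) (Function('X')(K) = Add(-5, Mul(Rational(1, 2), Pow(Add(-1, 5), -1))) = Add(-5, Mul(Rational(1, 2), Pow(4, -1))) = Add(-5, Mul(Rational(1, 2), Rational(1, 4))) = Add(-5, Rational(1, 8)) = Rational(-39, 8))
Add(-10, Mul(Function('s')(Function('g')(q)), Function('X')(-1))) = Add(-10, Mul(1, Rational(-39, 8))) = Add(-10, Rational(-39, 8)) = Rational(-119, 8)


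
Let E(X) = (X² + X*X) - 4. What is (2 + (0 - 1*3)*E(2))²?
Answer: 100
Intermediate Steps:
E(X) = -4 + 2*X² (E(X) = (X² + X²) - 4 = 2*X² - 4 = -4 + 2*X²)
(2 + (0 - 1*3)*E(2))² = (2 + (0 - 1*3)*(-4 + 2*2²))² = (2 + (0 - 3)*(-4 + 2*4))² = (2 - 3*(-4 + 8))² = (2 - 3*4)² = (2 - 12)² = (-10)² = 100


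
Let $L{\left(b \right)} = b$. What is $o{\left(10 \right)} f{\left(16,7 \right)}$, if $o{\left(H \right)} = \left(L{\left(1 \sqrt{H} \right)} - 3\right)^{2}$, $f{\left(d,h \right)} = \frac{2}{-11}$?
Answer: $- \frac{38}{11} + \frac{12 \sqrt{10}}{11} \approx -0.004788$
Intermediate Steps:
$f{\left(d,h \right)} = - \frac{2}{11}$ ($f{\left(d,h \right)} = 2 \left(- \frac{1}{11}\right) = - \frac{2}{11}$)
$o{\left(H \right)} = \left(-3 + \sqrt{H}\right)^{2}$ ($o{\left(H \right)} = \left(1 \sqrt{H} - 3\right)^{2} = \left(\sqrt{H} - 3\right)^{2} = \left(-3 + \sqrt{H}\right)^{2}$)
$o{\left(10 \right)} f{\left(16,7 \right)} = \left(-3 + \sqrt{10}\right)^{2} \left(- \frac{2}{11}\right) = - \frac{2 \left(-3 + \sqrt{10}\right)^{2}}{11}$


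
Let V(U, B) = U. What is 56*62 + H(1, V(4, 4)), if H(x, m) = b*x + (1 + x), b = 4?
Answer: 3478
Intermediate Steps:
H(x, m) = 1 + 5*x (H(x, m) = 4*x + (1 + x) = 1 + 5*x)
56*62 + H(1, V(4, 4)) = 56*62 + (1 + 5*1) = 3472 + (1 + 5) = 3472 + 6 = 3478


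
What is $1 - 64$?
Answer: $-63$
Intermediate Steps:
$1 - 64 = -63$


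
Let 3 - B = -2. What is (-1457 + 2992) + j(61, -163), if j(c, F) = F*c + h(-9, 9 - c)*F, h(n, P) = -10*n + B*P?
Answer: 19302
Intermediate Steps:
B = 5 (B = 3 - 1*(-2) = 3 + 2 = 5)
h(n, P) = -10*n + 5*P
j(c, F) = F*c + F*(135 - 5*c) (j(c, F) = F*c + (-10*(-9) + 5*(9 - c))*F = F*c + (90 + (45 - 5*c))*F = F*c + (135 - 5*c)*F = F*c + F*(135 - 5*c))
(-1457 + 2992) + j(61, -163) = (-1457 + 2992) - 163*(135 - 4*61) = 1535 - 163*(135 - 244) = 1535 - 163*(-109) = 1535 + 17767 = 19302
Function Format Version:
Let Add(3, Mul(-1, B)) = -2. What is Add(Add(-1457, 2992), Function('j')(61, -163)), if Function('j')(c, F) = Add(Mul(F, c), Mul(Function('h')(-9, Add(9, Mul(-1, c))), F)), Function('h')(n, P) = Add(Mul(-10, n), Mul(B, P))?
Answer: 19302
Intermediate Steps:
B = 5 (B = Add(3, Mul(-1, -2)) = Add(3, 2) = 5)
Function('h')(n, P) = Add(Mul(-10, n), Mul(5, P))
Function('j')(c, F) = Add(Mul(F, c), Mul(F, Add(135, Mul(-5, c)))) (Function('j')(c, F) = Add(Mul(F, c), Mul(Add(Mul(-10, -9), Mul(5, Add(9, Mul(-1, c)))), F)) = Add(Mul(F, c), Mul(Add(90, Add(45, Mul(-5, c))), F)) = Add(Mul(F, c), Mul(Add(135, Mul(-5, c)), F)) = Add(Mul(F, c), Mul(F, Add(135, Mul(-5, c)))))
Add(Add(-1457, 2992), Function('j')(61, -163)) = Add(Add(-1457, 2992), Mul(-163, Add(135, Mul(-4, 61)))) = Add(1535, Mul(-163, Add(135, -244))) = Add(1535, Mul(-163, -109)) = Add(1535, 17767) = 19302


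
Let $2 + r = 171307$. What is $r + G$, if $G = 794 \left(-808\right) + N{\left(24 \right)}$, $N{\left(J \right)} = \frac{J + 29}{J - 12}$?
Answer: $- \frac{5642911}{12} \approx -4.7024 \cdot 10^{5}$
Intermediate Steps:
$r = 171305$ ($r = -2 + 171307 = 171305$)
$N{\left(J \right)} = \frac{29 + J}{-12 + J}$
$G = - \frac{7698571}{12}$ ($G = 794 \left(-808\right) + \frac{29 + 24}{-12 + 24} = -641552 + \frac{1}{12} \cdot 53 = -641552 + \frac{53}{12} = - \frac{7698571}{12} \approx -6.4155 \cdot 10^{5}$)
$r + G = 171305 - \frac{7698571}{12} = - \frac{5642911}{12}$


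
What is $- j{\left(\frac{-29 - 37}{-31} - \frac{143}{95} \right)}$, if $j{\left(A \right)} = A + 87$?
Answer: $- \frac{258052}{2945} \approx -87.624$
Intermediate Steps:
$j{\left(A \right)} = 87 + A$
$- j{\left(\frac{-29 - 37}{-31} - \frac{143}{95} \right)} = - (87 - \left(\frac{143}{95} - \frac{-29 - 37}{-31}\right)) = - (87 - - \frac{1837}{2945}) = - (87 + \left(\frac{66}{31} - \frac{143}{95}\right)) = - (87 + \frac{1837}{2945}) = \left(-1\right) \frac{258052}{2945} = - \frac{258052}{2945}$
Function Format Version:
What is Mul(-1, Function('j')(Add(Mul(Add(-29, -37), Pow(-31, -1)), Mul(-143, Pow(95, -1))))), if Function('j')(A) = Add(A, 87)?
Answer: Rational(-258052, 2945) ≈ -87.624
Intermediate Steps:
Function('j')(A) = Add(87, A)
Mul(-1, Function('j')(Add(Mul(Add(-29, -37), Pow(-31, -1)), Mul(-143, Pow(95, -1))))) = Mul(-1, Add(87, Add(Mul(Add(-29, -37), Pow(-31, -1)), Mul(-143, Pow(95, -1))))) = Mul(-1, Add(87, Add(Mul(-66, Rational(-1, 31)), Mul(-143, Rational(1, 95))))) = Mul(-1, Add(87, Add(Rational(66, 31), Rational(-143, 95)))) = Mul(-1, Add(87, Rational(1837, 2945))) = Mul(-1, Rational(258052, 2945)) = Rational(-258052, 2945)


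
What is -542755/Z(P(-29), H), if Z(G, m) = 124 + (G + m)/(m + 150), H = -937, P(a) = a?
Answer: -427148185/98554 ≈ -4334.2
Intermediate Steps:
Z(G, m) = 124 + (G + m)/(150 + m)
-542755/Z(P(-29), H) = -542755*(150 - 937)/(18600 - 29 + 125*(-937)) = -542755*(-787/(18600 - 29 - 117125)) = -542755/((-1/787*(-98554))) = -542755/98554/787 = -542755*787/98554 = -427148185/98554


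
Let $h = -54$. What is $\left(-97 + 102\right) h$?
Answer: $-270$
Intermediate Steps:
$\left(-97 + 102\right) h = \left(-97 + 102\right) \left(-54\right) = 5 \left(-54\right) = -270$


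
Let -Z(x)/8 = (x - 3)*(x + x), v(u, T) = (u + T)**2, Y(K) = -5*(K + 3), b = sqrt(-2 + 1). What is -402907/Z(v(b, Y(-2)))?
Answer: 40693607/1462864 + 90654075*I/2925728 ≈ 27.818 + 30.985*I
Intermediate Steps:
b = I (b = sqrt(-1) = I ≈ 1.0*I)
Y(K) = -15 - 5*K (Y(K) = -5*(3 + K) = -15 - 5*K)
v(u, T) = (T + u)**2
Z(x) = -16*x*(-3 + x) (Z(x) = -8*(x - 3)*(x + x) = -8*(-3 + x)*2*x = -16*x*(-3 + x))
-402907/Z(v(b, Y(-2))) = -402907*1/(16*(3 - ((-15 - 5*(-2)) + I)**2)*((-15 - 5*(-2)) + I)**2) = -402907*1/(16*(3 - ((-15 + 10) + I)**2)*((-15 + 10) + I)**2) = -402907*1/(16*(-5 + I)**2*(3 - (-5 + I)**2)) = -402907/(16*(-5 + I)**2*(3 - (-5 + I)**2))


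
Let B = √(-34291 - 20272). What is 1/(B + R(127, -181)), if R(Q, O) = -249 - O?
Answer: -68/59187 - I*√54563/59187 ≈ -0.0011489 - 0.0039466*I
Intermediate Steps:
B = I*√54563 (B = √(-54563) = I*√54563 ≈ 233.59*I)
1/(B + R(127, -181)) = 1/(I*√54563 + (-249 - 1*(-181))) = 1/(I*√54563 + (-249 + 181)) = 1/(I*√54563 - 68) = 1/(-68 + I*√54563)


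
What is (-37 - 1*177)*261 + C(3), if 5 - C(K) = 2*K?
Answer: -55855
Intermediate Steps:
C(K) = 5 - 2*K
(-37 - 1*177)*261 + C(3) = (-37 - 1*177)*261 + (5 - 2*3) = (-37 - 177)*261 + (5 - 6) = -214*261 - 1 = -55854 - 1 = -55855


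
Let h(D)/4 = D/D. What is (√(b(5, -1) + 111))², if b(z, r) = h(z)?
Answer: 115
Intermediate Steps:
h(D) = 4 (h(D) = 4*(D/D) = 4*1 = 4)
b(z, r) = 4
(√(b(5, -1) + 111))² = (√(4 + 111))² = (√115)² = 115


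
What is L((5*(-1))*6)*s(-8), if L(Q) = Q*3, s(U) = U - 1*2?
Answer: 900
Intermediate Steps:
s(U) = -2 + U (s(U) = U - 2 = -2 + U)
L(Q) = 3*Q
L((5*(-1))*6)*s(-8) = (3*((5*(-1))*6))*(-2 - 8) = (3*(-5*6))*(-10) = (3*(-30))*(-10) = -90*(-10) = 900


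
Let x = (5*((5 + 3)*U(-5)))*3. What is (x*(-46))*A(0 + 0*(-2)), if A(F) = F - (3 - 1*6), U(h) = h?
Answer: 82800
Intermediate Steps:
A(F) = 3 + F (A(F) = F - (3 - 6) = F - 1*(-3) = F + 3 = 3 + F)
x = -600 (x = (5*((5 + 3)*(-5)))*3 = (5*(8*(-5)))*3 = (5*(-40))*3 = -200*3 = -600)
(x*(-46))*A(0 + 0*(-2)) = (-600*(-46))*(3 + (0 + 0*(-2))) = 27600*(3 + (0 + 0)) = 27600*(3 + 0) = 27600*3 = 82800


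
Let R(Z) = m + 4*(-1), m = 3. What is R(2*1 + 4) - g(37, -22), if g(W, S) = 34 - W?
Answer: 2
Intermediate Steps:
R(Z) = -1 (R(Z) = 3 + 4*(-1) = 3 - 4 = -1)
R(2*1 + 4) - g(37, -22) = -1 - (34 - 1*37) = -1 - (34 - 37) = -1 - 1*(-3) = -1 + 3 = 2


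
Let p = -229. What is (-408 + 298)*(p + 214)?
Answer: 1650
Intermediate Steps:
(-408 + 298)*(p + 214) = (-408 + 298)*(-229 + 214) = -110*(-15) = 1650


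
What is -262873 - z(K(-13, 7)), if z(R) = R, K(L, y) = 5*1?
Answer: -262878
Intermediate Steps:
K(L, y) = 5
-262873 - z(K(-13, 7)) = -262873 - 1*5 = -262873 - 5 = -262878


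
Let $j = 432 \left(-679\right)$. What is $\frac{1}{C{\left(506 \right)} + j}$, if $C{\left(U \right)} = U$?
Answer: $- \frac{1}{292822} \approx -3.415 \cdot 10^{-6}$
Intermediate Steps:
$j = -293328$
$\frac{1}{C{\left(506 \right)} + j} = \frac{1}{506 - 293328} = \frac{1}{-292822} = - \frac{1}{292822}$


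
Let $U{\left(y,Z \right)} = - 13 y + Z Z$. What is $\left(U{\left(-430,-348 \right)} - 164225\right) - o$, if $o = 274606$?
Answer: $-312137$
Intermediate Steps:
$U{\left(y,Z \right)} = Z^{2} - 13 y$ ($U{\left(y,Z \right)} = - 13 y + Z^{2} = Z^{2} - 13 y$)
$\left(U{\left(-430,-348 \right)} - 164225\right) - o = \left(\left(\left(-348\right)^{2} - -5590\right) - 164225\right) - 274606 = \left(\left(121104 + 5590\right) - 164225\right) - 274606 = \left(126694 - 164225\right) - 274606 = -37531 - 274606 = -312137$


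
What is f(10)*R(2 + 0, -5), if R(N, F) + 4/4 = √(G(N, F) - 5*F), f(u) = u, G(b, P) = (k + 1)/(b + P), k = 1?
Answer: -10 + 10*√219/3 ≈ 39.329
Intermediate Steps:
G(b, P) = 2/(P + b) (G(b, P) = (1 + 1)/(b + P) = 2/(P + b))
R(N, F) = -1 + √(-5*F + 2/(F + N)) (R(N, F) = -1 + √(2/(F + N) - 5*F) = -1 + √(-5*F + 2/(F + N)))
f(10)*R(2 + 0, -5) = 10*(-1 + √((2 - 5*(-5)*(-5 + (2 + 0)))/(-5 + (2 + 0)))) = 10*(-1 + √((2 - 5*(-5)*(-5 + 2))/(-5 + 2))) = 10*(-1 + √((2 - 5*(-5)*(-3))/(-3))) = 10*(-1 + √(-(2 - 75)/3)) = 10*(-1 + √(-⅓*(-73))) = 10*(-1 + √(73/3)) = 10*(-1 + √219/3) = -10 + 10*√219/3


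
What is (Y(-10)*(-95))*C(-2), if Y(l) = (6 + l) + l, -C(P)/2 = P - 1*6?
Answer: 21280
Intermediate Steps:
C(P) = 12 - 2*P (C(P) = -2*(P - 1*6) = -2*(P - 6) = -2*(-6 + P) = 12 - 2*P)
Y(l) = 6 + 2*l
(Y(-10)*(-95))*C(-2) = ((6 + 2*(-10))*(-95))*(12 - 2*(-2)) = ((6 - 20)*(-95))*(12 + 4) = -14*(-95)*16 = 1330*16 = 21280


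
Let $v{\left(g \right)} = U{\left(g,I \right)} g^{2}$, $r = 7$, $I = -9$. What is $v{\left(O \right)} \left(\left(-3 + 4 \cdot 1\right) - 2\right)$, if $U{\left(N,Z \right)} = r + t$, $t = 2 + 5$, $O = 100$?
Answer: $-140000$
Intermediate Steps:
$t = 7$
$U{\left(N,Z \right)} = 14$ ($U{\left(N,Z \right)} = 7 + 7 = 14$)
$v{\left(g \right)} = 14 g^{2}$
$v{\left(O \right)} \left(\left(-3 + 4 \cdot 1\right) - 2\right) = 14 \cdot 100^{2} \left(\left(-3 + 4 \cdot 1\right) - 2\right) = 14 \cdot 10000 \left(\left(-3 + 4\right) - 2\right) = 140000 \left(1 - 2\right) = 140000 \left(-1\right) = -140000$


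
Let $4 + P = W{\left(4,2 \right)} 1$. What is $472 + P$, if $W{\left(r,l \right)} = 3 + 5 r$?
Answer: $491$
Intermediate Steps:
$P = 19$ ($P = -4 + \left(3 + 5 \cdot 4\right) 1 = -4 + \left(3 + 20\right) 1 = -4 + 23 \cdot 1 = -4 + 23 = 19$)
$472 + P = 472 + 19 = 491$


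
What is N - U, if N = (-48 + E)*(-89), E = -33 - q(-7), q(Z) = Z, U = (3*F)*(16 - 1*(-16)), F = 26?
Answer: 4090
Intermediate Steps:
U = 2496 (U = (3*26)*(16 - 1*(-16)) = 78*(16 + 16) = 78*32 = 2496)
E = -26 (E = -33 - 1*(-7) = -33 + 7 = -26)
N = 6586 (N = (-48 - 26)*(-89) = -74*(-89) = 6586)
N - U = 6586 - 1*2496 = 6586 - 2496 = 4090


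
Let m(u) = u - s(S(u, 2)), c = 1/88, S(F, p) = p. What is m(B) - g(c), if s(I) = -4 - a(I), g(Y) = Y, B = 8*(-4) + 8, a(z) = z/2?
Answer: -1673/88 ≈ -19.011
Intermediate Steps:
a(z) = z/2 (a(z) = z*(½) = z/2)
B = -24 (B = -32 + 8 = -24)
c = 1/88 ≈ 0.011364
s(I) = -4 - I/2
m(u) = 5 + u (m(u) = u - (-4 - ½*2) = u - (-4 - 1) = u - 1*(-5) = u + 5 = 5 + u)
m(B) - g(c) = (5 - 24) - 1*1/88 = -19 - 1/88 = -1673/88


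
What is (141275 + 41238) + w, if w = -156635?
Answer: 25878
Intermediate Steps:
(141275 + 41238) + w = (141275 + 41238) - 156635 = 182513 - 156635 = 25878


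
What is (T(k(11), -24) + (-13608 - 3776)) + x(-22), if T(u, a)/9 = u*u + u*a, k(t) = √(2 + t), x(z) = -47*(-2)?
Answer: -17173 - 216*√13 ≈ -17952.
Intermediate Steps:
x(z) = 94
T(u, a) = 9*u² + 9*a*u (T(u, a) = 9*(u*u + u*a) = 9*(u² + a*u) = 9*u² + 9*a*u)
(T(k(11), -24) + (-13608 - 3776)) + x(-22) = (9*√(2 + 11)*(-24 + √(2 + 11)) + (-13608 - 3776)) + 94 = (9*√13*(-24 + √13) - 17384) + 94 = (-17384 + 9*√13*(-24 + √13)) + 94 = -17290 + 9*√13*(-24 + √13)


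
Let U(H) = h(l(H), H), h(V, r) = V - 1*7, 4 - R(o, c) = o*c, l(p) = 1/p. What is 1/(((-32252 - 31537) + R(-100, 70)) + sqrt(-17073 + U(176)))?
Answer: -243760/13841984919 - 4*I*sqrt(33066869)/567521381679 ≈ -1.761e-5 - 4.053e-8*I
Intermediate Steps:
R(o, c) = 4 - c*o (R(o, c) = 4 - o*c = 4 - c*o)
h(V, r) = -7 + V (h(V, r) = V - 7 = -7 + V)
U(H) = -7 + 1/H
1/(((-32252 - 31537) + R(-100, 70)) + sqrt(-17073 + U(176))) = 1/(((-32252 - 31537) + (4 - 1*70*(-100))) + sqrt(-17073 + (-7 + 1/176))) = 1/((-63789 + (4 + 7000)) + sqrt(-17073 + (-7 + 1/176))) = 1/((-63789 + 7004) + sqrt(-17073 - 1231/176)) = 1/(-56785 + sqrt(-3006079/176)) = 1/(-56785 + I*sqrt(33066869)/44)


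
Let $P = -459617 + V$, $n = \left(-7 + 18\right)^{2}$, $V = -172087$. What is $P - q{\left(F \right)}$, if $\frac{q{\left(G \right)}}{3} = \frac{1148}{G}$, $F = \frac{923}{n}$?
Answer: $- \frac{583479516}{923} \approx -6.3216 \cdot 10^{5}$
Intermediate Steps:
$n = 121$ ($n = 11^{2} = 121$)
$F = \frac{923}{121} \approx 7.6281$
$q{\left(G \right)} = \frac{3444}{G}$ ($q{\left(G \right)} = 3 \frac{1148}{G} = \frac{3444}{G}$)
$P = -631704$ ($P = -459617 - 172087 = -631704$)
$P - q{\left(F \right)} = -631704 - \frac{3444}{\frac{923}{121}} = -631704 - 3444 \cdot \frac{121}{923} = -631704 - \frac{416724}{923} = - \frac{583479516}{923}$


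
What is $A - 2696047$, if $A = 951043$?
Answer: $-1745004$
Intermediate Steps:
$A - 2696047 = 951043 - 2696047 = -1745004$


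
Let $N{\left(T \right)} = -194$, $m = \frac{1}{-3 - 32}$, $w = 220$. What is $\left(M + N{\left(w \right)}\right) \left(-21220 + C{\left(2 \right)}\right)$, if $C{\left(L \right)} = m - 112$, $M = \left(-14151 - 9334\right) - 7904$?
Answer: $\frac{23580531043}{35} \approx 6.7373 \cdot 10^{8}$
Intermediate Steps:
$m = - \frac{1}{35}$ ($m = \frac{1}{-35} = - \frac{1}{35} \approx -0.028571$)
$M = -31389$ ($M = -23485 - 7904 = -31389$)
$C{\left(L \right)} = - \frac{3921}{35}$ ($C{\left(L \right)} = - \frac{1}{35} - 112 = - \frac{3921}{35}$)
$\left(M + N{\left(w \right)}\right) \left(-21220 + C{\left(2 \right)}\right) = \left(-31389 - 194\right) \left(-21220 - \frac{3921}{35}\right) = \left(-31583\right) \left(- \frac{746621}{35}\right) = \frac{23580531043}{35}$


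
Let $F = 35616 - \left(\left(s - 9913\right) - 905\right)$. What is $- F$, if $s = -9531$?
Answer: $-55965$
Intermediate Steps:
$F = 55965$ ($F = 35616 - \left(\left(-9531 - 9913\right) - 905\right) = 35616 - \left(-19444 - 905\right) = 35616 - -20349 = 35616 + 20349 = 55965$)
$- F = \left(-1\right) 55965 = -55965$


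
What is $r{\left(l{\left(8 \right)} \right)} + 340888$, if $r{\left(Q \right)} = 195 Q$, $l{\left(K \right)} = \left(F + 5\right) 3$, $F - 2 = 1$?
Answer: $345568$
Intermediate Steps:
$F = 3$ ($F = 2 + 1 = 3$)
$l{\left(K \right)} = 24$ ($l{\left(K \right)} = \left(3 + 5\right) 3 = 8 \cdot 3 = 24$)
$r{\left(l{\left(8 \right)} \right)} + 340888 = 195 \cdot 24 + 340888 = 4680 + 340888 = 345568$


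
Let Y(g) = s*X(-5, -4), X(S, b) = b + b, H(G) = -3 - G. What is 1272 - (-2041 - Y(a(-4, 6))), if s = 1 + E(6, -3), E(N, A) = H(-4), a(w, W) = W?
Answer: 3297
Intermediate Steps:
X(S, b) = 2*b
E(N, A) = 1 (E(N, A) = -3 - 1*(-4) = -3 + 4 = 1)
s = 2 (s = 1 + 1 = 2)
Y(g) = -16 (Y(g) = 2*(2*(-4)) = 2*(-8) = -16)
1272 - (-2041 - Y(a(-4, 6))) = 1272 - (-2041 - 1*(-16)) = 1272 - (-2041 + 16) = 1272 - 1*(-2025) = 1272 + 2025 = 3297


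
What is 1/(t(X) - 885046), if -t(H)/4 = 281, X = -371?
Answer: -1/886170 ≈ -1.1285e-6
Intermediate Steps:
t(H) = -1124 (t(H) = -4*281 = -1124)
1/(t(X) - 885046) = 1/(-1124 - 885046) = 1/(-886170) = -1/886170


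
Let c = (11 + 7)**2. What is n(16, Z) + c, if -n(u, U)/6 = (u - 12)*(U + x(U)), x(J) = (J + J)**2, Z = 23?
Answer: -51012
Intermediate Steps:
x(J) = 4*J**2 (x(J) = (2*J)**2 = 4*J**2)
c = 324 (c = 18**2 = 324)
n(u, U) = -6*(-12 + u)*(U + 4*U**2) (n(u, U) = -6*(u - 12)*(U + 4*U**2) = -6*(-12 + u)*(U + 4*U**2))
n(16, Z) + c = 6*23*(12 - 1*16 + 48*23 - 4*23*16) + 324 = 6*23*(12 - 16 + 1104 - 1472) + 324 = 6*23*(-372) + 324 = -51336 + 324 = -51012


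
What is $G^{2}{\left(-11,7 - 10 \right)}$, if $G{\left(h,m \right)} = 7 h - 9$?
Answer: $7396$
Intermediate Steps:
$G{\left(h,m \right)} = -9 + 7 h$
$G^{2}{\left(-11,7 - 10 \right)} = \left(-9 + 7 \left(-11\right)\right)^{2} = \left(-9 - 77\right)^{2} = \left(-86\right)^{2} = 7396$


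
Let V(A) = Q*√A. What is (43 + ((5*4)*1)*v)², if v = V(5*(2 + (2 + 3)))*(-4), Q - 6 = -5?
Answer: 225849 - 6880*√35 ≈ 1.8515e+5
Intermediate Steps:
Q = 1 (Q = 6 - 5 = 1)
V(A) = √A (V(A) = 1*√A = √A)
v = -4*√35 (v = √(5*(2 + (2 + 3)))*(-4) = √(5*(2 + 5))*(-4) = √(5*7)*(-4) = √35*(-4) = -4*√35 ≈ -23.664)
(43 + ((5*4)*1)*v)² = (43 + ((5*4)*1)*(-4*√35))² = (43 + (20*1)*(-4*√35))² = (43 + 20*(-4*√35))² = (43 - 80*√35)²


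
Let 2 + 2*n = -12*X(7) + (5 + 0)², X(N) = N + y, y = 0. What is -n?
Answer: 61/2 ≈ 30.500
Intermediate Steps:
X(N) = N (X(N) = N + 0 = N)
n = -61/2 (n = -1 + (-12*7 + (5 + 0)²)/2 = -1 + (-84 + 5²)/2 = -1 + (-84 + 25)/2 = -1 + (½)*(-59) = -1 - 59/2 = -61/2 ≈ -30.500)
-n = -1*(-61/2) = 61/2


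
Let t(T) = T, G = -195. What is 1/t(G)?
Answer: -1/195 ≈ -0.0051282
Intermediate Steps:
1/t(G) = 1/(-195) = -1/195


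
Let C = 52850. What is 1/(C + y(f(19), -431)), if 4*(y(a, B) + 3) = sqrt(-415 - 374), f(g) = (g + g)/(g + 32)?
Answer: 845552/44684887333 - 4*I*sqrt(789)/44684887333 ≈ 1.8923e-5 - 2.5144e-9*I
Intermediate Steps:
f(g) = 2*g/(32 + g) (f(g) = (2*g)/(32 + g) = 2*g/(32 + g))
y(a, B) = -3 + I*sqrt(789)/4 (y(a, B) = -3 + sqrt(-415 - 374)/4 = -3 + sqrt(-789)/4 = -3 + (I*sqrt(789))/4 = -3 + I*sqrt(789)/4)
1/(C + y(f(19), -431)) = 1/(52850 + (-3 + I*sqrt(789)/4)) = 1/(52847 + I*sqrt(789)/4)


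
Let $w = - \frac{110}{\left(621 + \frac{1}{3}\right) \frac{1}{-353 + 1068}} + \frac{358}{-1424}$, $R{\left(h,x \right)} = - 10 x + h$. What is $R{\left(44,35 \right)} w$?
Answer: $\frac{3219312321}{82948} \approx 38811.0$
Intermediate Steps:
$R{\left(h,x \right)} = h - 10 x$
$w = - \frac{21041257}{165896}$ ($w = - \frac{110}{\left(621 + \frac{1}{3}\right) \frac{1}{715}} + 358 \left(- \frac{1}{1424}\right) = - \frac{110}{\frac{1864}{3} \cdot \frac{1}{715}} - \frac{179}{712} = - \frac{110}{\frac{1864}{2145}} - \frac{179}{712} = \left(-110\right) \frac{2145}{1864} - \frac{179}{712} = - \frac{117975}{932} - \frac{179}{712} = - \frac{21041257}{165896} \approx -126.83$)
$R{\left(44,35 \right)} w = \left(44 - 350\right) \left(- \frac{21041257}{165896}\right) = \left(-306\right) \left(- \frac{21041257}{165896}\right) = \frac{3219312321}{82948}$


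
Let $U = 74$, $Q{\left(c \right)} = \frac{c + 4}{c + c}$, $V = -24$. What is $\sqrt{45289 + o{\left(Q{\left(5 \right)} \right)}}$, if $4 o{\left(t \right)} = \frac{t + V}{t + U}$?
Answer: $\frac{\sqrt{2074051513}}{214} \approx 212.81$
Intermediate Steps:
$Q{\left(c \right)} = \frac{4 + c}{2 c}$
$o{\left(t \right)} = \frac{-24 + t}{4 \left(74 + t\right)}$ ($o{\left(t \right)} = \frac{\left(t - 24\right) \frac{1}{t + 74}}{4} = \frac{\left(-24 + t\right) \frac{1}{74 + t}}{4} = \frac{\frac{1}{74 + t} \left(-24 + t\right)}{4} = \frac{-24 + t}{4 \left(74 + t\right)}$)
$\sqrt{45289 + o{\left(Q{\left(5 \right)} \right)}} = \sqrt{45289 + \frac{-24 + \frac{4 + 5}{2 \cdot 5}}{4 \left(74 + \frac{4 + 5}{2 \cdot 5}\right)}} = \sqrt{45289 + \frac{-24 + \frac{1}{2} \cdot \frac{1}{5} \cdot 9}{4 \left(74 + \frac{1}{2} \cdot \frac{1}{5} \cdot 9\right)}} = \sqrt{45289 + \frac{-24 + \frac{9}{10}}{4 \left(74 + \frac{9}{10}\right)}} = \sqrt{45289 + \frac{1}{4} \frac{1}{\frac{749}{10}} \left(- \frac{231}{10}\right)} = \sqrt{45289 + \frac{1}{4} \cdot \frac{10}{749} \left(- \frac{231}{10}\right)} = \sqrt{45289 - \frac{33}{428}} = \sqrt{\frac{19383659}{428}} = \frac{\sqrt{2074051513}}{214}$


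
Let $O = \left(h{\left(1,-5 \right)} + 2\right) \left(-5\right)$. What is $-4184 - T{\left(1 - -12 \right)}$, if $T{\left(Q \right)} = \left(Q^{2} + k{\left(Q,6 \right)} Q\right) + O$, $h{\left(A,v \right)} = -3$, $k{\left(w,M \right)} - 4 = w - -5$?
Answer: $-4644$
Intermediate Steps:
$k{\left(w,M \right)} = 9 + w$ ($k{\left(w,M \right)} = 4 + \left(w - -5\right) = 4 + \left(w + 5\right) = 4 + \left(5 + w\right) = 9 + w$)
$O = 5$ ($O = \left(-3 + 2\right) \left(-5\right) = \left(-1\right) \left(-5\right) = 5$)
$T{\left(Q \right)} = 5 + Q^{2} + Q \left(9 + Q\right)$ ($T{\left(Q \right)} = \left(Q^{2} + \left(9 + Q\right) Q\right) + 5 = \left(Q^{2} + Q \left(9 + Q\right)\right) + 5 = 5 + Q^{2} + Q \left(9 + Q\right)$)
$-4184 - T{\left(1 - -12 \right)} = -4184 - \left(5 + \left(1 - -12\right)^{2} + \left(1 - -12\right) \left(9 + \left(1 - -12\right)\right)\right) = -4184 - \left(5 + \left(1 + 12\right)^{2} + \left(1 + 12\right) \left(9 + \left(1 + 12\right)\right)\right) = -4184 - \left(5 + 13^{2} + 13 \left(9 + 13\right)\right) = -4184 - \left(5 + 169 + 13 \cdot 22\right) = -4184 - \left(5 + 169 + 286\right) = -4184 - 460 = -4644$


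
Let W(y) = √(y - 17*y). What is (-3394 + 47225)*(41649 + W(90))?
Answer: 1825517319 + 525972*I*√10 ≈ 1.8255e+9 + 1.6633e+6*I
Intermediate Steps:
W(y) = 4*√(-y) (W(y) = √(-16*y) = 4*√(-y))
(-3394 + 47225)*(41649 + W(90)) = (-3394 + 47225)*(41649 + 4*√(-1*90)) = 43831*(41649 + 4*√(-90)) = 43831*(41649 + 4*(3*I*√10)) = 43831*(41649 + 12*I*√10) = 1825517319 + 525972*I*√10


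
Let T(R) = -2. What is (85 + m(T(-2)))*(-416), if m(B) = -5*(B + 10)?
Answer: -18720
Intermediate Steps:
m(B) = -50 - 5*B (m(B) = -5*(10 + B) = -50 - 5*B)
(85 + m(T(-2)))*(-416) = (85 + (-50 - 5*(-2)))*(-416) = (85 + (-50 + 10))*(-416) = (85 - 40)*(-416) = 45*(-416) = -18720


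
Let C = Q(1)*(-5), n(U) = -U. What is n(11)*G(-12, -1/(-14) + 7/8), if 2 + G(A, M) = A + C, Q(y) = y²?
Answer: 209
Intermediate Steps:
C = -5 (C = 1²*(-5) = 1*(-5) = -5)
G(A, M) = -7 + A (G(A, M) = -2 + (A - 5) = -2 + (-5 + A) = -7 + A)
n(11)*G(-12, -1/(-14) + 7/8) = (-1*11)*(-7 - 12) = -11*(-19) = 209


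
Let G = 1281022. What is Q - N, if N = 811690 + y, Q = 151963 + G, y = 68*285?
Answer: 601915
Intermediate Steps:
y = 19380
Q = 1432985 (Q = 151963 + 1281022 = 1432985)
N = 831070 (N = 811690 + 19380 = 831070)
Q - N = 1432985 - 1*831070 = 1432985 - 831070 = 601915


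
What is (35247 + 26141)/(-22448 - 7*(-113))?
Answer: -61388/21657 ≈ -2.8346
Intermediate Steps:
(35247 + 26141)/(-22448 - 7*(-113)) = 61388/(-22448 + 791) = 61388/(-21657) = 61388*(-1/21657) = -61388/21657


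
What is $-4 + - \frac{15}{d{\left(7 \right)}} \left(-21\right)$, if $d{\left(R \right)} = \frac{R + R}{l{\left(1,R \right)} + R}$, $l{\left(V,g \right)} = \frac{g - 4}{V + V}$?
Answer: $\frac{749}{4} \approx 187.25$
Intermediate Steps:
$l{\left(V,g \right)} = \frac{-4 + g}{2 V}$
$d{\left(R \right)} = \frac{2 R}{-2 + \frac{3 R}{2}}$ ($d{\left(R \right)} = \frac{R + R}{\frac{-4 + R}{2 \cdot 1} + R} = \frac{2 R}{\frac{1}{2} \cdot 1 \left(-4 + R\right) + R} = \frac{2 R}{\left(-2 + \frac{R}{2}\right) + R} = \frac{2 R}{-2 + \frac{3 R}{2}}$)
$-4 + - \frac{15}{d{\left(7 \right)}} \left(-21\right) = -4 + - \frac{15}{4 \cdot 7 \frac{1}{-4 + 3 \cdot 7}} \left(-21\right) = -4 + - \frac{15}{4 \cdot 7 \frac{1}{-4 + 21}} \left(-21\right) = -4 + - \frac{15}{4 \cdot 7 \cdot \frac{1}{17}} \left(-21\right) = -4 + - \frac{15}{\frac{28}{17}} \left(-21\right) = -4 + \left(-15\right) \frac{17}{28} \left(-21\right) = -4 - - \frac{765}{4} = -4 + \frac{765}{4} = \frac{749}{4}$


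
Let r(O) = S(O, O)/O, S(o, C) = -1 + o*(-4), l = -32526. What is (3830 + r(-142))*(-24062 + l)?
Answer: -15371932142/71 ≈ -2.1651e+8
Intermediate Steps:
S(o, C) = -1 - 4*o
r(O) = (-1 - 4*O)/O
(3830 + r(-142))*(-24062 + l) = (3830 + (-4 - 1/(-142)))*(-24062 - 32526) = (3830 + (-4 - 1*(-1/142)))*(-56588) = (3830 + (-4 + 1/142))*(-56588) = (3830 - 567/142)*(-56588) = (543293/142)*(-56588) = -15371932142/71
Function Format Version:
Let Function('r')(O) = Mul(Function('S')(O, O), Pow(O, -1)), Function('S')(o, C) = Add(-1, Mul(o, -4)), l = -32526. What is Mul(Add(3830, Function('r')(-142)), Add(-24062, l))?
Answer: Rational(-15371932142, 71) ≈ -2.1651e+8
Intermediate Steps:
Function('S')(o, C) = Add(-1, Mul(-4, o))
Function('r')(O) = Mul(Pow(O, -1), Add(-1, Mul(-4, O))) (Function('r')(O) = Mul(Add(-1, Mul(-4, O)), Pow(O, -1)) = Mul(Pow(O, -1), Add(-1, Mul(-4, O))))
Mul(Add(3830, Function('r')(-142)), Add(-24062, l)) = Mul(Add(3830, Add(-4, Mul(-1, Pow(-142, -1)))), Add(-24062, -32526)) = Mul(Add(3830, Add(-4, Mul(-1, Rational(-1, 142)))), -56588) = Mul(Add(3830, Add(-4, Rational(1, 142))), -56588) = Mul(Add(3830, Rational(-567, 142)), -56588) = Mul(Rational(543293, 142), -56588) = Rational(-15371932142, 71)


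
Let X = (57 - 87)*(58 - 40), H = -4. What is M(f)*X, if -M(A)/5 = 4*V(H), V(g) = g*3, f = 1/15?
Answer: -129600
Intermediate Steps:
f = 1/15 ≈ 0.066667
V(g) = 3*g
M(A) = 240 (M(A) = -20*3*(-4) = -20*(-12) = -5*(-48) = 240)
X = -540 (X = -30*18 = -540)
M(f)*X = 240*(-540) = -129600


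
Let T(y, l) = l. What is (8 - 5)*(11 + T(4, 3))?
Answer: 42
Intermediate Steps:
(8 - 5)*(11 + T(4, 3)) = (8 - 5)*(11 + 3) = 3*14 = 42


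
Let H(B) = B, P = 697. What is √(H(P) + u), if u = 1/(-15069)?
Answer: 2*√39567773337/15069 ≈ 26.401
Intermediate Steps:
u = -1/15069 ≈ -6.6361e-5
√(H(P) + u) = √(697 - 1/15069) = √(10503092/15069) = 2*√39567773337/15069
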